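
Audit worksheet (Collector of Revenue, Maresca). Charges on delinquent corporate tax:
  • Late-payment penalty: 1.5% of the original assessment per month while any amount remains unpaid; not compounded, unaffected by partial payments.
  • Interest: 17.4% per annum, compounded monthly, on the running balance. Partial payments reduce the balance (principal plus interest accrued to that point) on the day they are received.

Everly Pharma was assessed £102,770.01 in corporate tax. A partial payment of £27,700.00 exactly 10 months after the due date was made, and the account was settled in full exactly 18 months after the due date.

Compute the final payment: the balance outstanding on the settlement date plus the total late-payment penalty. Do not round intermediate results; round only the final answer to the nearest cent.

£129,835.87

Monthly rate = 17.4% ÷ 12 = 1.45%
Balance at month 10: £102,770.0100 × (1 + 0.0145)^10 = £118,682.5619…
After £27,700.00 payment: £118,682.5619… − £27,700.00 = £90,982.5619…
Balance at month 18: £90,982.5619… × (1 + 0.0145)^8 = £102,087.9711…
Penalty: 18 × 1.5% × £102,770.01 = £27,747.90…
Final settlement = outstanding balance + penalty = £102,087.9711… + £27,747.90… = £129,835.87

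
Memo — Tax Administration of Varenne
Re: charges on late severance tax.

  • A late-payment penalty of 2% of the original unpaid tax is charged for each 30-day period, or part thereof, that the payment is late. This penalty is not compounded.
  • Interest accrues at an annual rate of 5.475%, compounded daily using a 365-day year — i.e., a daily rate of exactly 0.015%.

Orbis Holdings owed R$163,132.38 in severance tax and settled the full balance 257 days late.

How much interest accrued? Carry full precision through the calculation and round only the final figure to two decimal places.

Interest: R$163,132.38 × ((1 + 0.00015)^257 − 1) = R$163,132.38 × 0.03929969… = R$6,411.0516…

R$6,411.05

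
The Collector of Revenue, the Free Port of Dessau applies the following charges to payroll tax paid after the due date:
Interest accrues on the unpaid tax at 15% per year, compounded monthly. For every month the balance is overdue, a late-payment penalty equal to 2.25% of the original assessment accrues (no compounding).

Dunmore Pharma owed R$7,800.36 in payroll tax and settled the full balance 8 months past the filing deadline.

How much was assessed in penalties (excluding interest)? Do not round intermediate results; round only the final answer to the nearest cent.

R$1,404.06

Late-payment penalty: 8 × 2.25% × R$7,800.36 = R$1,404.06…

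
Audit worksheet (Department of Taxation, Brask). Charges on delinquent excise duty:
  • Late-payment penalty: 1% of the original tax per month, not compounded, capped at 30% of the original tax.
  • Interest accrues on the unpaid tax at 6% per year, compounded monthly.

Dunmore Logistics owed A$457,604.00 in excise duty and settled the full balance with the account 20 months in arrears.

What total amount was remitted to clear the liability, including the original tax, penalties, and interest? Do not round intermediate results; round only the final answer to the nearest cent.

A$597,125.44

Penalty: 20 × 1% × A$457,604.00 = A$91,520.80 (below the 30% cap of A$137,281.20)
Interest (6%/yr ÷ 12 = 0.5%/month): A$457,604.00 × ((1 + 0.005)^20 − 1) = A$48,000.6357…
Total = A$457,604.00 + A$91,520.8000 + A$48,000.6357… = A$597,125.44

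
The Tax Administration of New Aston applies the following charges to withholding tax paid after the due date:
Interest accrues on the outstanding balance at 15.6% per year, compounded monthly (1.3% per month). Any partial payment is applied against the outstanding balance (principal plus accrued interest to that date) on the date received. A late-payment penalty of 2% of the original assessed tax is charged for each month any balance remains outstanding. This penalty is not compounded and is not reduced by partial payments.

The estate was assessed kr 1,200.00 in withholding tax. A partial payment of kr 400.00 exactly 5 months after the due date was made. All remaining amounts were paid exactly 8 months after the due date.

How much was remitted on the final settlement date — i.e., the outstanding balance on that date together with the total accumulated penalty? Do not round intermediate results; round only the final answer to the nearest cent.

Balance at month 5: kr 1,200.0000 × (1 + 0.013)^5 = kr 1,280.0545…
After kr 400.00 payment: kr 1,280.0545… − kr 400.00 = kr 880.0545…
Balance at month 8: kr 880.0545… × (1 + 0.013)^3 = kr 914.8248…
Penalty: 8 × 2% × kr 1,200.00 = kr 192.00
Final settlement = outstanding balance + penalty = kr 914.8248… + kr 192.00 = kr 1,106.82

kr 1,106.82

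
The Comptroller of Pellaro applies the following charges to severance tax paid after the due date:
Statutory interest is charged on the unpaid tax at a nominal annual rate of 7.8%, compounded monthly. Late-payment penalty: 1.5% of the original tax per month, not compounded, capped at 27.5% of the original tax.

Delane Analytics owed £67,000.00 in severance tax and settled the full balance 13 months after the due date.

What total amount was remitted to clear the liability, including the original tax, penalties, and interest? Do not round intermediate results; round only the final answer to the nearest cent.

£85,952.65

Penalty: 13 × 1.5% × £67,000.00 = £13,065.00 (below the 27.5% cap of £18,425.00)
Interest (7.8%/yr ÷ 12 = 0.65%/month): £67,000.00 × ((1 + 0.0065)^13 − 1) = £5,887.6474…
Total = £67,000.00 + £13,065.0000 + £5,887.6474… = £85,952.65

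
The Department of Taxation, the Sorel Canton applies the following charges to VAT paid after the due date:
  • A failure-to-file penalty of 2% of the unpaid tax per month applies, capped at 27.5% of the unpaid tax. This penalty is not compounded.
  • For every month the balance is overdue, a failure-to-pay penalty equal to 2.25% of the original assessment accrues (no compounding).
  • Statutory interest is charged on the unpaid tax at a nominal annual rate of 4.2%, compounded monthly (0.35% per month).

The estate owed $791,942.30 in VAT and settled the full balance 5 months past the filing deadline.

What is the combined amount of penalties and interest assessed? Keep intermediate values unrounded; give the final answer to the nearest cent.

Failure-to-file: 5 × 2% × $791,942.30 = $79,194.23 (under the 27.5% cap)
Failure-to-pay penalty = 2.25% × $791,942.30 × 5 mo = $89,093.51…
Interest: $791,942.30 × ((1 + 0.0035)^5 − 1) = $791,942.30 × 0.0176229… = $13,956.3433…
Penalties + interest = $168,287.7388… + $13,956.3433… = $182,244.08

$182,244.08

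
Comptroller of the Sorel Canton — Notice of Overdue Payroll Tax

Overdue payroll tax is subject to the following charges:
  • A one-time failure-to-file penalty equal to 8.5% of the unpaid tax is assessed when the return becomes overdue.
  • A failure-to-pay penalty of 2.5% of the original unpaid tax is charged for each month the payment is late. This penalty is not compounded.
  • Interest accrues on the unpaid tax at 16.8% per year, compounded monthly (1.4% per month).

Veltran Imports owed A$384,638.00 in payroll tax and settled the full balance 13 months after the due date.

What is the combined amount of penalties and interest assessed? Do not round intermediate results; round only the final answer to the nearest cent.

A$233,898.74

Failure-to-file penalty: 8.5% × A$384,638.00 = A$32,694.23
Failure-to-pay penalty = 2.5% × A$384,638.00 × 13 mo = A$125,007.35
Interest: A$384,638.00 × ((1 + 0.014)^13 − 1) = A$384,638.00 × 0.1981010… = A$76,197.1558…
Penalties + interest = A$157,701.5800 + A$76,197.1558… = A$233,898.74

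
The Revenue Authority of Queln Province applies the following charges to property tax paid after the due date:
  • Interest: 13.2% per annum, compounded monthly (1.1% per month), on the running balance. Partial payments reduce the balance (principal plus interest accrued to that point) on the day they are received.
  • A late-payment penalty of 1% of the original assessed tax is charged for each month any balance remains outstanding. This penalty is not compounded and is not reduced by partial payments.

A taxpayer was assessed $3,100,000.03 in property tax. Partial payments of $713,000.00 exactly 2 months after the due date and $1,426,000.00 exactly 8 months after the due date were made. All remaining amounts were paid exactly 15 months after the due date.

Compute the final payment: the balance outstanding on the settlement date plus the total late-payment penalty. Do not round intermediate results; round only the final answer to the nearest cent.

$1,756,366.44

Balance at month 2: $3,100,000.0300 × (1 + 0.011)^2 = $3,168,575.1307…
After $713,000.00 payment: $3,168,575.1307… − $713,000.00 = $2,455,575.1307…
Balance at month 8: $2,455,575.1307… × (1 + 0.011)^6 = $2,622,165.8672…
After $1,426,000.00 payment: $2,622,165.8672… − $1,426,000.00 = $1,196,165.8672…
Balance at month 15: $1,196,165.8672… × (1 + 0.011)^7 = $1,291,366.4369…
Penalty: 15 × 1% × $3,100,000.03 = $465,000.00…
Final settlement = outstanding balance + penalty = $1,291,366.4369… + $465,000.00… = $1,756,366.44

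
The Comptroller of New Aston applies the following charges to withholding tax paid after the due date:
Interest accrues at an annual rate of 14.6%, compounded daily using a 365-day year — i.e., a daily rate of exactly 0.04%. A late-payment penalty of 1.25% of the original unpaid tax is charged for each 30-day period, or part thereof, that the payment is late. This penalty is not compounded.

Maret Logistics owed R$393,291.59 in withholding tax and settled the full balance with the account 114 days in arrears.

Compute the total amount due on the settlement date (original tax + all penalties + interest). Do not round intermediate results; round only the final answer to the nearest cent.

Penalty periods: ⌈114/30⌉ = 4; penalty = 4 × 1.25% × R$393,291.59 = R$19,664.58…
Interest: R$393,291.59 × ((1 + 0.0004)^114 − 1) = R$393,291.59 × 0.04664612… = R$18,345.5275…
Total = R$393,291.59 + R$19,664.5795 + R$18,345.5275… = R$431,301.70

R$431,301.70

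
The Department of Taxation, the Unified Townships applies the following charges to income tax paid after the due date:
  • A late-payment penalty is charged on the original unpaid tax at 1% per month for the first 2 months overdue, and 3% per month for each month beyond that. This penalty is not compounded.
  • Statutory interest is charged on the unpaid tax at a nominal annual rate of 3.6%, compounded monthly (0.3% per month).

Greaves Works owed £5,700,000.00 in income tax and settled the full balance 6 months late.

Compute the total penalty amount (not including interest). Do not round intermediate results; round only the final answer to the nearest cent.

Penalty, months 1–2: 2 × 1% × £5,700,000.00 = £114,000.00
Penalty, months 3–6: 4 × 3% × £5,700,000.00 = £684,000.00
Total penalty = £114,000.00 + £684,000.00 = £798,000.00

£798,000.00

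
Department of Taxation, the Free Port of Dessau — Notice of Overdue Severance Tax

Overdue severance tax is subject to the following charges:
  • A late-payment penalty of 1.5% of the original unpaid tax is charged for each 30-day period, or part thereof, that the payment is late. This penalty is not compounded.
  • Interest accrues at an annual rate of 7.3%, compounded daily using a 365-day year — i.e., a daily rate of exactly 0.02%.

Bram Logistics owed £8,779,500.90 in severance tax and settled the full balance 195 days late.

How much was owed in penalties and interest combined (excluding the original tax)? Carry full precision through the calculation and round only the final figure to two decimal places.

£1,270,976.99

Penalty periods: ⌈195/30⌉ = 7; penalty = 7 × 1.5% × £8,779,500.90 = £921,847.59…
Interest: £8,779,500.90 × ((1 + 0.0002)^195 − 1) = £8,779,500.90 × 0.03976643… = £349,129.4000…
Penalties + interest = £921,847.5945 + £349,129.4000… = £1,270,976.99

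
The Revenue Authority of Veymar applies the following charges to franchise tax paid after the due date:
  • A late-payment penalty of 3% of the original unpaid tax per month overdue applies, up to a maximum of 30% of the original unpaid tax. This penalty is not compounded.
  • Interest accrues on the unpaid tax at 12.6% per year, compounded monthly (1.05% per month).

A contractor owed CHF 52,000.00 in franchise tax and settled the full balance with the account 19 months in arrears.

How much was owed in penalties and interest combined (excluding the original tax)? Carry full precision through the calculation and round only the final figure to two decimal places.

Penalty (uncapped): 19 × 3% × CHF 52,000.00 = CHF 29,640.00; cap = 30% × CHF 52,000.00 = CHF 15,600.00 → penalty = CHF 15,600.00
Interest: CHF 52,000.00 × ((1 + 0.0105)^19 − 1) = CHF 52,000.00 × 0.2195231… = CHF 11,415.2024…
Penalties + interest = CHF 15,600.0000 + CHF 11,415.2024… = CHF 27,015.20

CHF 27,015.20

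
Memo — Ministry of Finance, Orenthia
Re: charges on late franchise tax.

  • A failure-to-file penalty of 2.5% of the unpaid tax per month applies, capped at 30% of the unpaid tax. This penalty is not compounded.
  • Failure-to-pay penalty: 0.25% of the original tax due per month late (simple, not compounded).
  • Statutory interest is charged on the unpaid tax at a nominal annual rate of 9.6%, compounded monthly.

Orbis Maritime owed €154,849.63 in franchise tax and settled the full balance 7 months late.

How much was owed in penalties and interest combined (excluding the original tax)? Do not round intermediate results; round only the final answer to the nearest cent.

Failure-to-file: 7 × 2.5% × €154,849.63 = €27,098.69… (under the 30% cap)
Failure-to-pay penalty: 7 × 0.25% × €154,849.63 = €2,709.87…
Interest (9.6%/yr ÷ 12 = 0.8%/month): €154,849.63 × ((1 + 0.008)^7 − 1) = €8,882.4944…
Penalties + interest = €29,808.5538… + €8,882.4944… = €38,691.05

€38,691.05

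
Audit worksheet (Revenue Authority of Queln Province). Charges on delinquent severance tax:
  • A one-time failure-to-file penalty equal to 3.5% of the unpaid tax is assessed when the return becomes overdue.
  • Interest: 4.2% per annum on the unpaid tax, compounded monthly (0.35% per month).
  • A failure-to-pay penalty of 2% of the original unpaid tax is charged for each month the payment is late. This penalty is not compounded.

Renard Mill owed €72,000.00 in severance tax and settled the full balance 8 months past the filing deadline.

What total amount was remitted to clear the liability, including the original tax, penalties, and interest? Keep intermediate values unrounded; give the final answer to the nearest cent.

€88,080.87

Failure-to-file penalty: 3.5% × €72,000.00 = €2,520.00
Failure-to-pay penalty: 8 × 2% × €72,000.00 = €11,520.00
Interest: €72,000.00 × ((1 + 0.0035)^8 − 1) = €72,000.00 × 0.0283454… = €2,040.8696…
Total = €72,000.00 + €14,040.0000 + €2,040.8696… = €88,080.87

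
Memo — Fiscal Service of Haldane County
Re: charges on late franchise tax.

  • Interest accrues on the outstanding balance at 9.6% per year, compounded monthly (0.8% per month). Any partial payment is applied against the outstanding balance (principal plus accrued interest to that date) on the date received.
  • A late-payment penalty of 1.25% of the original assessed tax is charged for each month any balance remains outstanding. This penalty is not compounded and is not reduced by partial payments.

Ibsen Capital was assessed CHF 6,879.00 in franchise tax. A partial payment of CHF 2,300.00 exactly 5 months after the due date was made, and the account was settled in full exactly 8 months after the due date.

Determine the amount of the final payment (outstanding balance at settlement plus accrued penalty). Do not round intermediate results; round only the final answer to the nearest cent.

Balance at month 5: CHF 6,879.0000 × (1 + 0.008)^5 = CHF 7,158.5979…
After CHF 2,300.00 payment: CHF 7,158.5979… − CHF 2,300.00 = CHF 4,858.5979…
Balance at month 8: CHF 4,858.5979… × (1 + 0.008)^3 = CHF 4,976.1396…
Penalty: 8 × 1.25% × CHF 6,879.00 = CHF 687.90
Final settlement = outstanding balance + penalty = CHF 4,976.1396… + CHF 687.90 = CHF 5,664.04

CHF 5,664.04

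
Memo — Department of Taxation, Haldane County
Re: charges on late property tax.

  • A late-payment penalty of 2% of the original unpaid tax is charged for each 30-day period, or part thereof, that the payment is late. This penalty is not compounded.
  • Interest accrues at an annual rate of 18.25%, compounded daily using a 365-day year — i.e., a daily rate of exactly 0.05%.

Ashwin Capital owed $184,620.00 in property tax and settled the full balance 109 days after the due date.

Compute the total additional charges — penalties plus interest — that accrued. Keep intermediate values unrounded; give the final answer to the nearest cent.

Penalty periods: ⌈109/30⌉ = 4; penalty = 4 × 2% × $184,620.00 = $14,769.60
Interest: $184,620.00 × ((1 + 0.0005)^109 − 1) = $184,620.00 × 0.05599809… = $10,338.3680…
Penalties + interest = $14,769.6000 + $10,338.3680… = $25,107.97

$25,107.97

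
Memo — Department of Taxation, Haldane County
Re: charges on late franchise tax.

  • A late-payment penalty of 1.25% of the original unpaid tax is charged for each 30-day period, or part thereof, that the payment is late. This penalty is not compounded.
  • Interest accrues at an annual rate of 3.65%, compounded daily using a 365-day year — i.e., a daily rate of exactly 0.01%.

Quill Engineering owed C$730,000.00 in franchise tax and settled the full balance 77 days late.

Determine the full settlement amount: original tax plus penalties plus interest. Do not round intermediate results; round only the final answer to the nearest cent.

C$763,017.41

Penalty periods: ⌈77/30⌉ = 3; penalty = 3 × 1.25% × C$730,000.00 = C$27,375.00
Interest: C$730,000.00 × ((1 + 0.0001)^77 − 1) = C$730,000.00 × 0.00772933… = C$5,642.4133…
Total = C$730,000.00 + C$27,375.0000 + C$5,642.4133… = C$763,017.41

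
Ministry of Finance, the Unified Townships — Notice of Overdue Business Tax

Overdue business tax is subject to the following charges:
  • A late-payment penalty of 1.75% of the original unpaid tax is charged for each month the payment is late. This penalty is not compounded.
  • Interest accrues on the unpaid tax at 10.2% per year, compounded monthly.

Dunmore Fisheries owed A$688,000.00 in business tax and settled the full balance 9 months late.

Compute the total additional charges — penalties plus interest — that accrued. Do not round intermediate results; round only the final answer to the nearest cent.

A$162,817.44

Late-payment penalty = 1.75% × A$688,000.00 × 9 mo = A$108,360.00
Interest (10.2%/yr ÷ 12 = 0.85%/month): A$688,000.00 × ((1 + 0.0085)^9 − 1) = A$54,457.4359…
Penalties + interest = A$108,360.0000 + A$54,457.4359… = A$162,817.44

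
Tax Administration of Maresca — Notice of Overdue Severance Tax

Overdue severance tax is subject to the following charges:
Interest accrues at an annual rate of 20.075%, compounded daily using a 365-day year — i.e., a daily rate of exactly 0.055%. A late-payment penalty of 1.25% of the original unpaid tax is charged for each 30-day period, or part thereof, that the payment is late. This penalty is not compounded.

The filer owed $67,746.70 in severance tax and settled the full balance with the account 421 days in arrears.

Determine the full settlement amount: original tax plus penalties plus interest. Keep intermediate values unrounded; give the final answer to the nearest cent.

Penalty periods: ⌈421/30⌉ = 15; penalty = 15 × 1.25% × $67,746.70 = $12,702.51…
Interest: $67,746.70 × ((1 + 0.00055)^421 − 1) = $67,746.70 × 0.26047212… = $17,646.1264…
Total = $67,746.70 + $12,702.5063… + $17,646.1264… = $98,095.33

$98,095.33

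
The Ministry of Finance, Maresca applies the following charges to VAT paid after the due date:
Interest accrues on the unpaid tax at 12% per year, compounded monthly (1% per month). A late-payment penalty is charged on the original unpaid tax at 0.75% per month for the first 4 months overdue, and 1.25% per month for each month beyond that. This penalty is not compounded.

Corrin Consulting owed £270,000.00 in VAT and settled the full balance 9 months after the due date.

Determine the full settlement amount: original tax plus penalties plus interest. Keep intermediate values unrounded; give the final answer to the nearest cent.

Penalty, months 1–4: 4 × 0.75% × £270,000.00 = £8,100.00
Penalty, months 5–9: 5 × 1.25% × £270,000.00 = £16,875.00
Interest: £270,000.00 × ((1 + 0.01)^9 − 1) = £270,000.00 × 0.0936853… = £25,295.0236…
Total = £270,000.00 + £24,975.0000 + £25,295.0236… = £320,270.02

£320,270.02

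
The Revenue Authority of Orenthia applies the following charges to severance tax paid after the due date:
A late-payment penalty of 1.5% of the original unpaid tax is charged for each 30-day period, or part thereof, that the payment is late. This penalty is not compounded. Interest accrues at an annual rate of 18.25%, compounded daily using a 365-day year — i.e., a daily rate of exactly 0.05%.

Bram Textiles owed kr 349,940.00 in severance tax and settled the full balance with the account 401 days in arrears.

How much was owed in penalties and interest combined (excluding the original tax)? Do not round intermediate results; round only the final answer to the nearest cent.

Penalty periods: ⌈401/30⌉ = 14; penalty = 14 × 1.5% × kr 349,940.00 = kr 73,487.40
Interest: kr 349,940.00 × ((1 + 0.0005)^401 − 1) = kr 349,940.00 × 0.22195238… = kr 77,670.0161…
Penalties + interest = kr 73,487.4000 + kr 77,670.0161… = kr 151,157.42

kr 151,157.42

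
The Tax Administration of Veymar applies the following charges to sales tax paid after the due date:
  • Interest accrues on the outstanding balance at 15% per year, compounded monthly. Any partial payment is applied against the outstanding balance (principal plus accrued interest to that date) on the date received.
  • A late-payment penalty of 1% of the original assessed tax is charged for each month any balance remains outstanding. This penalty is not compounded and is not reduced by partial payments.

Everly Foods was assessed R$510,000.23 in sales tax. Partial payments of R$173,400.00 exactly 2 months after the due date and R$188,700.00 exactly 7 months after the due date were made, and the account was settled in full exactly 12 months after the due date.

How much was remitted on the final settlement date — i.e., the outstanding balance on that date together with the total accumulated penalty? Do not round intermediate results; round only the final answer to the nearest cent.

R$256,057.03

Monthly rate = 15% ÷ 12 = 1.25%
Balance at month 2: R$510,000.2300 × (1 + 0.0125)^2 = R$522,829.9233…
After R$173,400.00 payment: R$522,829.9233… − R$173,400.00 = R$349,429.9233…
Balance at month 7: R$349,429.9233… × (1 + 0.0125)^5 = R$371,822.1453…
After R$188,700.00 payment: R$371,822.1453… − R$188,700.00 = R$183,122.1453…
Balance at month 12: R$183,122.1453… × (1 + 0.0125)^5 = R$194,857.0068…
Penalty: 12 × 1% × R$510,000.23 = R$61,200.03…
Final settlement = outstanding balance + penalty = R$194,857.0068… + R$61,200.03… = R$256,057.03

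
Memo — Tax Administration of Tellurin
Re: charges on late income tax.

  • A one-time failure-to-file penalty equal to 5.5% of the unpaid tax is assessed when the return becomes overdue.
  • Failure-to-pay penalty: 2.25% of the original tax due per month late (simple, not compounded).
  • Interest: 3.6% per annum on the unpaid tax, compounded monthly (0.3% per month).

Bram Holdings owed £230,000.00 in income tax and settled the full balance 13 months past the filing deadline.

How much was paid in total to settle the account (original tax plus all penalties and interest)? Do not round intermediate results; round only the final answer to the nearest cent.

Failure-to-file penalty: 5.5% × £230,000.00 = £12,650.00
Failure-to-pay penalty: 13 × 2.25% × £230,000.00 = £67,275.00
Interest: £230,000.00 × ((1 + 0.003)^13 − 1) = £230,000.00 × 0.0397098… = £9,133.2495…
Total = £230,000.00 + £79,925.0000 + £9,133.2495… = £319,058.25

£319,058.25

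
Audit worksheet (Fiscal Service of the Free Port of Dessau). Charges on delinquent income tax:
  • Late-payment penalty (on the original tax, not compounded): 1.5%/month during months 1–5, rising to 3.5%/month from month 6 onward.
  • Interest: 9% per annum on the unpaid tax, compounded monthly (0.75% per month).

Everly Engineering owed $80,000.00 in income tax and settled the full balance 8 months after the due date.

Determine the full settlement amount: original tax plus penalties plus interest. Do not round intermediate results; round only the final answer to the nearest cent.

$99,327.91

Penalty, months 1–5: 5 × 1.5% × $80,000.00 = $6,000.00
Penalty, months 6–8: 3 × 3.5% × $80,000.00 = $8,400.00
Interest: $80,000.00 × ((1 + 0.0075)^8 − 1) = $80,000.00 × 0.0615988… = $4,927.9078…
Total = $80,000.00 + $14,400.0000 + $4,927.9078… = $99,327.91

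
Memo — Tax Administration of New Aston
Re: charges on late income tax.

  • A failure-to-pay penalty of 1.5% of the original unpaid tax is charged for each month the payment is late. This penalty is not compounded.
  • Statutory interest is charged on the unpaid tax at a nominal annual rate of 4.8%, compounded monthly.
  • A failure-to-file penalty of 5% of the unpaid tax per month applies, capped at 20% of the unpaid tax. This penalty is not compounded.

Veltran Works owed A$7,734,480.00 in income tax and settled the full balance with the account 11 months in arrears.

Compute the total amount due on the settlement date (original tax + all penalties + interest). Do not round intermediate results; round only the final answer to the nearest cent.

A$10,904,771.00

Failure-to-file: 11 × 5% × A$7,734,480.00 = A$4,253,964.00, capped at 20% × A$7,734,480.00 = A$1,546,896.00
Failure-to-pay penalty = 1.5% × A$7,734,480.00 × 11 mo = A$1,276,189.20
Interest (4.8%/yr ÷ 12 = 0.4%/month): A$7,734,480.00 × ((1 + 0.004)^11 − 1) = A$347,205.7956…
Total = A$7,734,480.00 + A$2,823,085.2000 + A$347,205.7956… = A$10,904,771.00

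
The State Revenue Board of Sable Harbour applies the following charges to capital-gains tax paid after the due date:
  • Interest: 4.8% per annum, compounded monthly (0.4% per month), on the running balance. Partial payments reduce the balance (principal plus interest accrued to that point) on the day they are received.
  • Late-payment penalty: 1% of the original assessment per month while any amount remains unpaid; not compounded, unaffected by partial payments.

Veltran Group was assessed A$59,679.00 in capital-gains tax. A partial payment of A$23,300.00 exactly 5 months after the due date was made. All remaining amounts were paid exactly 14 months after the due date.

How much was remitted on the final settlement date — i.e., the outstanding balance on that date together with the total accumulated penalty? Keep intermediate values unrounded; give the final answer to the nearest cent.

A$47,312.04

Balance at month 5: A$59,679.0000 × (1 + 0.004)^5 = A$60,882.1669…
After A$23,300.00 payment: A$60,882.1669… − A$23,300.00 = A$37,582.1669…
Balance at month 14: A$37,582.1669… × (1 + 0.004)^9 = A$38,956.9755…
Penalty: 14 × 1% × A$59,679.00 = A$8,355.06
Final settlement = outstanding balance + penalty = A$38,956.9755… + A$8,355.06 = A$47,312.04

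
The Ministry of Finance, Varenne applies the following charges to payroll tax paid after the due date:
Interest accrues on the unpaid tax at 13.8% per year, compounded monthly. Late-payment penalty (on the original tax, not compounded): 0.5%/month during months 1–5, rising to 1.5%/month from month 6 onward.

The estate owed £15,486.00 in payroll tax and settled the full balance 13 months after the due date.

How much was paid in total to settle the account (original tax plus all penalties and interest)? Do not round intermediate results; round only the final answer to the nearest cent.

£20,213.31

Penalty, months 1–5: 5 × 0.5% × £15,486.00 = £387.15
Penalty, months 6–13: 8 × 1.5% × £15,486.00 = £1,858.32
Interest (13.8%/yr ÷ 12 = 1.15%/month): £15,486.00 × ((1 + 0.0115)^13 − 1) = £2,481.8365…
Total = £15,486.00 + £2,245.4700 + £2,481.8365… = £20,213.31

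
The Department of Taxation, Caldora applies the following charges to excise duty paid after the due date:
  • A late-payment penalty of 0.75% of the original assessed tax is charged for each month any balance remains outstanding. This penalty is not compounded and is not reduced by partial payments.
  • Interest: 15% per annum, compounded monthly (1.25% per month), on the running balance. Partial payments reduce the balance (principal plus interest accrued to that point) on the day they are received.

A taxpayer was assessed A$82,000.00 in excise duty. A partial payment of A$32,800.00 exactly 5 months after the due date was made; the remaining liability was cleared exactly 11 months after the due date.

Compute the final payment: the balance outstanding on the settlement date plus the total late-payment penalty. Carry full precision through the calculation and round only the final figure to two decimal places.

A$65,433.62

Balance at month 5: A$82,000.0000 × (1 + 0.0125)^5 = A$87,254.7366…
After A$32,800.00 payment: A$87,254.7366… − A$32,800.00 = A$54,454.7366…
Balance at month 11: A$54,454.7366… × (1 + 0.0125)^6 = A$58,668.6173…
Penalty: 11 × 0.75% × A$82,000.00 = A$6,765.00
Final settlement = outstanding balance + penalty = A$58,668.6173… + A$6,765.00 = A$65,433.62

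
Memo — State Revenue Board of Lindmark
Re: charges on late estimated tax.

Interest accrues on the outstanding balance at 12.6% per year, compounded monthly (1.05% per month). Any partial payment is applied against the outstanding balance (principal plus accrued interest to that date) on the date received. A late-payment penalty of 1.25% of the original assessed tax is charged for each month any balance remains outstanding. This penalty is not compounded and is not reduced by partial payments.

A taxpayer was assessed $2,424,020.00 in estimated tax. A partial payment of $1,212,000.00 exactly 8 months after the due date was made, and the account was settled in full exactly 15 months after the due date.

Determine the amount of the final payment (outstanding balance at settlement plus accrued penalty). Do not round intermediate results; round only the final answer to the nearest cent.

$1,985,748.20

Balance at month 8: $2,424,020.0000 × (1 + 0.0105)^8 = $2,635,279.8516…
After $1,212,000.00 payment: $2,635,279.8516… − $1,212,000.00 = $1,423,279.8516…
Balance at month 15: $1,423,279.8516… × (1 + 0.0105)^7 = $1,531,244.4455…
Penalty: 15 × 1.25% × $2,424,020.00 = $454,503.75
Final settlement = outstanding balance + penalty = $1,531,244.4455… + $454,503.75 = $1,985,748.20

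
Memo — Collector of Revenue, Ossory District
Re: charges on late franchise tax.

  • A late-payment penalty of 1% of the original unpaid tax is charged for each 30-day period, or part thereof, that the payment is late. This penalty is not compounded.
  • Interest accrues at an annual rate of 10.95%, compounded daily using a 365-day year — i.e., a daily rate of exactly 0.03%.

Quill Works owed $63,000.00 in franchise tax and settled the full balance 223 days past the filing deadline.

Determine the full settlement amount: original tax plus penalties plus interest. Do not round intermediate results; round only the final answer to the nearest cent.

Penalty periods: ⌈223/30⌉ = 8; penalty = 8 × 1% × $63,000.00 = $5,040.00
Interest: $63,000.00 × ((1 + 0.0003)^223 − 1) = $63,000.00 × 0.06917783… = $4,358.2031…
Total = $63,000.00 + $5,040.0000 + $4,358.2031… = $72,398.20

$72,398.20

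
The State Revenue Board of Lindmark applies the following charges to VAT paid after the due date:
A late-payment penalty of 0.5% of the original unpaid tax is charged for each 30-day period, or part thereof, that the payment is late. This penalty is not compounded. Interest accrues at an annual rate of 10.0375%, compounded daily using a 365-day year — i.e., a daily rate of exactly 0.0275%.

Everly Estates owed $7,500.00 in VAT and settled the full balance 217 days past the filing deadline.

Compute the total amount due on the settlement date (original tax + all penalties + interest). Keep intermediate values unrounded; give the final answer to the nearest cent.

$8,261.12

Penalty periods: ⌈217/30⌉ = 8; penalty = 8 × 0.5% × $7,500.00 = $300.00
Interest: $7,500.00 × ((1 + 0.000275)^217 − 1) = $7,500.00 × 0.06148280… = $461.1210…
Total = $7,500.00 + $300.0000 + $461.1210… = $8,261.12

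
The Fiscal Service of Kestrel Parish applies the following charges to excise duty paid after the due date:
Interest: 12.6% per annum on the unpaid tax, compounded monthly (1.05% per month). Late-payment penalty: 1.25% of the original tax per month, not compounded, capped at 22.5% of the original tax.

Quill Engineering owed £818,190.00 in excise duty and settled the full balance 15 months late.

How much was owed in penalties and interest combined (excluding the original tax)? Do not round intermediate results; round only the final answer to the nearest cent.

£292,191.97

Penalty: 15 × 1.25% × £818,190.00 = £153,410.63… (below the 22.5% cap of £184,092.75)
Interest: £818,190.00 × ((1 + 0.0105)^15 − 1) = £818,190.00 × 0.1696200… = £138,781.3478…
Penalties + interest = £153,410.6250 + £138,781.3478… = £292,191.97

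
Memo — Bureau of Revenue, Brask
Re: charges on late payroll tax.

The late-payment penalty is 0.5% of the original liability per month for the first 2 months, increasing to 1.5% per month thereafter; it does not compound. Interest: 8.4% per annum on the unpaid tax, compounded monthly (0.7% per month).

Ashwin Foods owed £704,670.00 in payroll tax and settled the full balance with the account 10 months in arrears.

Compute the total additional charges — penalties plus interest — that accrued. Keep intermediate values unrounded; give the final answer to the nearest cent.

£142,517.16

Penalty, months 1–2: 2 × 0.5% × £704,670.00 = £7,046.70
Penalty, months 3–10: 8 × 1.5% × £704,670.00 = £84,560.40
Interest: £704,670.00 × ((1 + 0.007)^10 − 1) = £704,670.00 × 0.0722467… = £50,910.0599…
Penalties + interest = £91,607.1000 + £50,910.0599… = £142,517.16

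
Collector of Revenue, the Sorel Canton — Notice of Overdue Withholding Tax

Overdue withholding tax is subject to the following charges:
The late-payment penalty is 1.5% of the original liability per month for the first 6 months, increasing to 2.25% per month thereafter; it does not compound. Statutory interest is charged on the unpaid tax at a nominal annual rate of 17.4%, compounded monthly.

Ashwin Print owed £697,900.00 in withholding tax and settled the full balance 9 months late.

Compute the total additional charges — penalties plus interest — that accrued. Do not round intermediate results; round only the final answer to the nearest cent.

Penalty, months 1–6: 6 × 1.5% × £697,900.00 = £62,811.00
Penalty, months 7–9: 3 × 2.25% × £697,900.00 = £47,108.25
Interest (17.4%/yr ÷ 12 = 1.45%/month): £697,900.00 × ((1 + 0.0145)^9 − 1) = £96,541.0206…
Penalties + interest = £109,919.2500 + £96,541.0206… = £206,460.27

£206,460.27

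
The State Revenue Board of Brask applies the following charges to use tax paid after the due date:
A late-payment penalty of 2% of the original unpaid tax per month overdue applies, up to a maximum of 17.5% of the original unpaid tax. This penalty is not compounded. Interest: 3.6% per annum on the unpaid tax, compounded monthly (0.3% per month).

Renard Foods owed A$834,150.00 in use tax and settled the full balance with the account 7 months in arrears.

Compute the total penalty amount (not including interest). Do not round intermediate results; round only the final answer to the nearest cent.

A$116,781.00

Penalty: 7 × 2% × A$834,150.00 = A$116,781.00 (below the 17.5% cap of A$145,976.25)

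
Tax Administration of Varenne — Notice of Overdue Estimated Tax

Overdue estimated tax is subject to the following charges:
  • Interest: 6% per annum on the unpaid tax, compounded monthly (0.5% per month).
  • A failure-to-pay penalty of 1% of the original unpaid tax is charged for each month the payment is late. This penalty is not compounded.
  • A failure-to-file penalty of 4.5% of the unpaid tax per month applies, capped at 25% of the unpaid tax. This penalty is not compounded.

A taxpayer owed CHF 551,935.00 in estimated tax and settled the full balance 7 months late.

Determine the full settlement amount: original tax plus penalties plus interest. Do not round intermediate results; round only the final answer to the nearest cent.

Failure-to-file: 7 × 4.5% × CHF 551,935.00 = CHF 173,859.53…, capped at 25% × CHF 551,935.00 = CHF 137,983.75
Failure-to-pay penalty: 7 × 1% × CHF 551,935.00 = CHF 38,635.45
Interest: CHF 551,935.00 × ((1 + 0.005)^7 − 1) = CHF 551,935.00 × 0.0355294… = CHF 19,609.9177…
Total = CHF 551,935.00 + CHF 176,619.2000 + CHF 19,609.9177… = CHF 748,164.12

CHF 748,164.12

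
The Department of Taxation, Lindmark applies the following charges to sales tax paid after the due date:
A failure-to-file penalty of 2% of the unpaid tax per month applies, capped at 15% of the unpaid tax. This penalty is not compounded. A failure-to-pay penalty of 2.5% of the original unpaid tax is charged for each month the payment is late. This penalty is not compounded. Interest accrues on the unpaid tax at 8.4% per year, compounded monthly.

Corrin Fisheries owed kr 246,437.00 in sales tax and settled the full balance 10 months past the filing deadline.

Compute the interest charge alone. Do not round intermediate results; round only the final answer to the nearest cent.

Interest (8.4%/yr ÷ 12 = 0.7%/month): kr 246,437.00 × ((1 + 0.007)^10 − 1) = kr 17,804.2522…

kr 17,804.25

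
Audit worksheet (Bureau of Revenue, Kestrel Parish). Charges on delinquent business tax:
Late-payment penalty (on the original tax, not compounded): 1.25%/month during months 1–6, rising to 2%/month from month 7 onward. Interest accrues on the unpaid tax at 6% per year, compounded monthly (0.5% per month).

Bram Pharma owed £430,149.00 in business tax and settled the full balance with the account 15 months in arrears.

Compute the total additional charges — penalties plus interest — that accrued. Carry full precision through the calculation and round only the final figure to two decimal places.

Penalty, months 1–6: 6 × 1.25% × £430,149.00 = £32,261.18…
Penalty, months 7–15: 9 × 2% × £430,149.00 = £77,426.82
Interest: £430,149.00 × ((1 + 0.005)^15 − 1) = £430,149.00 × 0.0776827… = £33,415.1519…
Penalties + interest = £109,687.9950 + £33,415.1519… = £143,103.15

£143,103.15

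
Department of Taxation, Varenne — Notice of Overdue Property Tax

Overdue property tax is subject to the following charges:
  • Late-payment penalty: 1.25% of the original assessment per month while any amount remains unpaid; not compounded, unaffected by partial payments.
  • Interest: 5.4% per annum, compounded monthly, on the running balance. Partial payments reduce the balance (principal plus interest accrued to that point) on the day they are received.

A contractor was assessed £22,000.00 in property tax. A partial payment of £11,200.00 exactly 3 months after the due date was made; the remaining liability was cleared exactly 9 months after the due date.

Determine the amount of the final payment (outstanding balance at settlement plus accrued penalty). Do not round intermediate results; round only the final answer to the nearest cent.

Monthly rate = 5.4% ÷ 12 = 0.45%
Balance at month 3: £22,000.0000 × (1 + 0.0045)^3 = £22,298.3385…
After £11,200.00 payment: £22,298.3385… − £11,200.00 = £11,098.3385…
Balance at month 9: £11,098.3385… × (1 + 0.0045)^6 = £11,401.3851…
Penalty: 9 × 1.25% × £22,000.00 = £2,475.00
Final settlement = outstanding balance + penalty = £11,401.3851… + £2,475.00 = £13,876.39

£13,876.39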